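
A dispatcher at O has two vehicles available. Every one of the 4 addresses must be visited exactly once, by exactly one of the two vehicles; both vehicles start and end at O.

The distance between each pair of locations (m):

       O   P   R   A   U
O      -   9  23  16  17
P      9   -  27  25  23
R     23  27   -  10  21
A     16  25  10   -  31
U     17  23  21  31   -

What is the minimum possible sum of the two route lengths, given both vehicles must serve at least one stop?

Minimum combined distance: 82 m.

Try each way of splitting the stops between the two vehicles (each non-empty) and, for each split, find the best tour for each vehicle:
  {P} + {R, A, U}: 18 + 64 = 82
  {R} + {P, A, U}: 46 + 79 = 125
  {P, R} + {A, U}: 59 + 64 = 123
  {A} + {P, R, U}: 32 + 74 = 106
  {P, A} + {R, U}: 50 + 61 = 111
  {R, A} + {P, U}: 49 + 49 = 98
  … (7 splits in total)
Best: vehicle 1 O → P → O = 18; vehicle 2 O → A → R → U → O = 64; combined 82.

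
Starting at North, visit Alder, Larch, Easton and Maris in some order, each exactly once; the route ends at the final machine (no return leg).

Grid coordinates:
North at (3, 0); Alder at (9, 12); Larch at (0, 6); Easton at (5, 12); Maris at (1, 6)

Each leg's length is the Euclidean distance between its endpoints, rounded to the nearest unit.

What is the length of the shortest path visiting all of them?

There are 4! = 24 possible orderings.
North → Alder → Larch → Easton → Maris: 13+11+8+7 = 39
North → Alder → Larch → Maris → Easton: 13+11+1+7 = 32
North → Alder → Easton → Larch → Maris: 13+4+8+1 = 26
North → Alder → Easton → Maris → Larch: 13+4+7+1 = 25
North → Alder → Maris → Larch → Easton: 13+10+1+8 = 32
North → Alder → Maris → Easton → Larch: 13+10+7+8 = 38
North → Larch → Alder → Easton → Maris: 7+11+4+7 = 29
North → Larch → Alder → Maris → Easton: 7+11+10+7 = 35
North → Larch → Easton → Alder → Maris: 7+8+4+10 = 29
North → Larch → Easton → Maris → Alder: 7+8+7+10 = 32
North → Larch → Maris → Alder → Easton: 7+1+10+4 = 22
North → Larch → Maris → Easton → Alder: 7+1+7+4 = 19
North → Easton → Alder → Larch → Maris: 12+4+11+1 = 28
North → Easton → Alder → Maris → Larch: 12+4+10+1 = 27
… (10 more)
The minimum is 19.
One shortest path: North → Larch → Maris → Easton → Alder.

19 — the minimum one-way total.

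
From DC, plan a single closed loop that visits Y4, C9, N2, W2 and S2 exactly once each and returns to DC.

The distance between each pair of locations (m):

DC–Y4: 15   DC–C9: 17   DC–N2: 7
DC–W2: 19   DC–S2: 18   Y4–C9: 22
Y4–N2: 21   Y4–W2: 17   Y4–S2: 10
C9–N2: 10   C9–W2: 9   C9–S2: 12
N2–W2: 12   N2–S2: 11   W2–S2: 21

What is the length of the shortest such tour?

Minimum total distance: 65 m.

DC-Y4-C9-N2-W2-S2-DC: 15+22+10+12+21+18 = 98
DC-Y4-C9-N2-S2-W2-DC: 15+22+10+11+21+19 = 98
DC-Y4-C9-W2-N2-S2-DC: 15+22+9+12+11+18 = 87
DC-Y4-C9-W2-S2-N2-DC: 15+22+9+21+11+7 = 85
DC-Y4-C9-S2-N2-W2-DC: 15+22+12+11+12+19 = 91
DC-Y4-C9-S2-W2-N2-DC: 15+22+12+21+12+7 = 89
DC-Y4-N2-C9-W2-S2-DC: 15+21+10+9+21+18 = 94
DC-Y4-N2-C9-S2-W2-DC: 15+21+10+12+21+19 = 98
DC-Y4-N2-W2-C9-S2-DC: 15+21+12+9+12+18 = 87
DC-Y4-N2-W2-S2-C9-DC: 15+21+12+21+12+17 = 98
DC-Y4-N2-S2-C9-W2-DC: 15+21+11+12+9+19 = 87
DC-Y4-N2-S2-W2-C9-DC: 15+21+11+21+9+17 = 94
DC-Y4-W2-C9-N2-S2-DC: 15+17+9+10+11+18 = 80
DC-Y4-W2-C9-S2-N2-DC: 15+17+9+12+11+7 = 71
… (46 more)
DC-Y4-S2-C9-W2-N2-DC: 15+10+12+9+12+7 = 65  ← best
The minimum is 65.
One optimal route: DC → Y4 → S2 → C9 → W2 → N2 → DC (or its reverse).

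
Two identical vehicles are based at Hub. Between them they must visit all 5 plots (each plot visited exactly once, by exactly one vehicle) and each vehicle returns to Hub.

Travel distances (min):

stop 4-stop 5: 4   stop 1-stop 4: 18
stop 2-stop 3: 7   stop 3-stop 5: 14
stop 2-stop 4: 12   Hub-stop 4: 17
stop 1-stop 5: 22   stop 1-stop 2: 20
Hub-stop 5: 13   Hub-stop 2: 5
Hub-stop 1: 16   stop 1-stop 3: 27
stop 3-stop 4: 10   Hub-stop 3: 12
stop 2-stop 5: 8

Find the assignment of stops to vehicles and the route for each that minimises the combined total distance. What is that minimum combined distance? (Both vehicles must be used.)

71 min — the smallest possible combined total.

Check every non-empty split of the stops between the two vehicles; for each half take its own optimal tour:
  {stop 1} + {stop 2, stop 3, stop 4, stop 5}: 32 + 39 = 71
  {stop 2} + {stop 1, stop 3, stop 4, stop 5}: 10 + 64 = 74
  {stop 1, stop 2} + {stop 3, stop 4, stop 5}: 41 + 39 = 80
  {stop 3} + {stop 1, stop 2, stop 4, stop 5}: 24 + 51 = 75
  {stop 1, stop 3} + {stop 2, stop 4, stop 5}: 55 + 34 = 89
  {stop 2, stop 3} + {stop 1, stop 4, stop 5}: 24 + 51 = 75
  … (15 splits in total)
Best: vehicle 1 Hub → stop 1 → Hub = 32; vehicle 2 Hub → stop 2 → stop 3 → stop 4 → stop 5 → Hub = 39; combined 71.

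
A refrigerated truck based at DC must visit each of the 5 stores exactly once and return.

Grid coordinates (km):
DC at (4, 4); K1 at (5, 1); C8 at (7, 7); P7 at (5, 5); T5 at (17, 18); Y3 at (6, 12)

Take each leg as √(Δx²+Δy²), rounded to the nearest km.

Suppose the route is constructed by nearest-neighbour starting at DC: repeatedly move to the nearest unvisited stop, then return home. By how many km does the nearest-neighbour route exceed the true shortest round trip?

From DC: P7=1, K1=3, C8=4, Y3=8, T5=19 → choose P7 (1).
From P7: C8=3, K1=4, Y3=7, T5=18 → choose C8 (3).
From C8: Y3=5, K1=6, T5=15 → choose Y3 (5).
From Y3: K1=11, T5=13 → choose K1 (11).
From K1: T5=21 → choose T5 (21).
NN route DC → P7 → C8 → Y3 → K1 → T5 → DC costs 60.
Optimal: DC → K1 → C8 → T5 → Y3 → P7 → DC costs 45 (by enumerating all 60 distinct tours).
Excess = 60 − 45 = 15.

The nearest-neighbour route is 15 km longer than optimal.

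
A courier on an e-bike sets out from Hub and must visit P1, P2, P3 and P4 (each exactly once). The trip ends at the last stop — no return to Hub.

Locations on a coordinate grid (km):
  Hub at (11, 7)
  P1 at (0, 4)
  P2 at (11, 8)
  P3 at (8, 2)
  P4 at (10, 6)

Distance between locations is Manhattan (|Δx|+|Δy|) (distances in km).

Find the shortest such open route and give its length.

There are 4! = 24 possible orderings.
Hub - P1 - P2 - P3 - P4: 14+15+9+6 = 44
Hub - P1 - P2 - P4 - P3: 14+15+3+6 = 38
Hub - P1 - P3 - P2 - P4: 14+10+9+3 = 36
Hub - P1 - P3 - P4 - P2: 14+10+6+3 = 33
Hub - P1 - P4 - P2 - P3: 14+12+3+9 = 38
Hub - P1 - P4 - P3 - P2: 14+12+6+9 = 41
Hub - P2 - P1 - P3 - P4: 1+15+10+6 = 32
Hub - P2 - P1 - P4 - P3: 1+15+12+6 = 34
Hub - P2 - P3 - P1 - P4: 1+9+10+12 = 32
Hub - P2 - P3 - P4 - P1: 1+9+6+12 = 28
Hub - P2 - P4 - P1 - P3: 1+3+12+10 = 26
Hub - P2 - P4 - P3 - P1: 1+3+6+10 = 20
Hub - P3 - P1 - P2 - P4: 8+10+15+3 = 36
Hub - P3 - P1 - P4 - P2: 8+10+12+3 = 33
… (10 more)
The minimum is 20.
One shortest path: Hub → P2 → P4 → P3 → P1.

Minimum one-way distance = 20 km.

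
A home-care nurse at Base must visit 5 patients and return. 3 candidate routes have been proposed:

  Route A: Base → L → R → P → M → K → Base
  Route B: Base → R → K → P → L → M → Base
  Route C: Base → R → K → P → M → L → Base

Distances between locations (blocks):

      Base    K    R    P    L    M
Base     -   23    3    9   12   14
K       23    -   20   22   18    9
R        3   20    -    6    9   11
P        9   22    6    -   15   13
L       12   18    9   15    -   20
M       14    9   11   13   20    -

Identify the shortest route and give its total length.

Route A: 12 + 9 + 6 + 13 + 9 + 23 = 72
Route B: 3 + 20 + 22 + 15 + 20 + 14 = 94
Route C: 3 + 20 + 22 + 13 + 20 + 12 = 90

72 blocks — Route A is the shortest.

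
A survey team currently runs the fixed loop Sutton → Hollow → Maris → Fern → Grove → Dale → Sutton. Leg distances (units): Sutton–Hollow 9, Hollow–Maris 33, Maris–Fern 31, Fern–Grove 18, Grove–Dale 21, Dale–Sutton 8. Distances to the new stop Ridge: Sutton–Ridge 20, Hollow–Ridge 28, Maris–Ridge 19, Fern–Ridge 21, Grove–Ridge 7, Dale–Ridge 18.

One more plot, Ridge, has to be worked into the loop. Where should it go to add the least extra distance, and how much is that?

Insertion cost between consecutive stops i–j is d(i,Ridge) + d(Ridge,j) − d(i,j):
  between Sutton and Hollow: 20 + 28 − 9 = 39
  between Hollow and Maris: 28 + 19 − 33 = 14
  between Maris and Fern: 19 + 21 − 31 = 9
  between Fern and Grove: 21 + 7 − 18 = 10
  between Grove and Dale: 7 + 18 − 21 = 4
  between Dale and Sutton: 18 + 20 − 8 = 30
Cheapest insertion is between Grove and Dale, adding 4.
New total = 120 + 4 = 124.

Minimum extra distance: 4, inserting Ridge between Grove and Dale.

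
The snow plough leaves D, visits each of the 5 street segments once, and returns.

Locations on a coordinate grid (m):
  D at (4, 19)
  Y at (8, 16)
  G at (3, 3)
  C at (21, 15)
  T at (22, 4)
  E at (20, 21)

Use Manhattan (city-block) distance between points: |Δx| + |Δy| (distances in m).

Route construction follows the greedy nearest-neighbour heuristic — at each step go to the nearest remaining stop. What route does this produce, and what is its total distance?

Nearest-neighbour total = 84 m; route D → Y → C → E → T → G → D.

D → [Y:7 / G:17 / E:18 / C:21 / T:33] → Y (7)
Y → [C:14 / E:17 / G:18 / T:26] → C (14)
C → [E:7 / T:12 / G:30] → E (7)
E → [T:19 / G:35] → T (19)
T → [G:20] → G (20)
Return G→D: 17.
Total = 7 + 14 + 7 + 19 + 20 + 17 = 84.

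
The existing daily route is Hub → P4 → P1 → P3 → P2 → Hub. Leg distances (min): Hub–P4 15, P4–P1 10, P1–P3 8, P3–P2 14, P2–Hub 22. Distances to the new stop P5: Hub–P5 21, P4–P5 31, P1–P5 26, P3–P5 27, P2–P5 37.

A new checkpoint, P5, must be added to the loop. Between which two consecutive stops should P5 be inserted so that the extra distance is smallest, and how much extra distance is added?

+36 min — insert P5 between P2 and Hub.

Insertion cost between consecutive stops i–j is d(i,P5) + d(P5,j) − d(i,j):
  between Hub and P4: 21 + 31 − 15 = 37
  between P4 and P1: 31 + 26 − 10 = 47
  between P1 and P3: 26 + 27 − 8 = 45
  between P3 and P2: 27 + 37 − 14 = 50
  between P2 and Hub: 37 + 21 − 22 = 36
Cheapest insertion is between P2 and Hub, adding 36.
New total = 69 + 36 = 105.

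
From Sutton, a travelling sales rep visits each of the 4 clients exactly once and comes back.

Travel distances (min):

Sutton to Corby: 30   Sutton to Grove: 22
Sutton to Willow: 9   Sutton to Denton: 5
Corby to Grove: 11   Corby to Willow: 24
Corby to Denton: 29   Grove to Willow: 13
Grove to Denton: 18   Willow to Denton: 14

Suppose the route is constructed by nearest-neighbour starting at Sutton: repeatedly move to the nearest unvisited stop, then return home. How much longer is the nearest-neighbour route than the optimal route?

The nearest-neighbour route is 6 min longer than optimal.

Sutton: Denton=5, Willow=9, Grove=22, Corby=30 ⇒ Denton
Denton: Willow=14, Grove=18, Corby=29 ⇒ Willow
Willow: Grove=13, Corby=24 ⇒ Grove
Grove: Corby=11 ⇒ Corby
NN route Sutton → Denton → Willow → Grove → Corby → Sutton costs 73.
Optimal: Sutton → Willow → Corby → Grove → Denton → Sutton costs 67 (by enumerating all 12 distinct tours).
Excess = 73 − 67 = 6.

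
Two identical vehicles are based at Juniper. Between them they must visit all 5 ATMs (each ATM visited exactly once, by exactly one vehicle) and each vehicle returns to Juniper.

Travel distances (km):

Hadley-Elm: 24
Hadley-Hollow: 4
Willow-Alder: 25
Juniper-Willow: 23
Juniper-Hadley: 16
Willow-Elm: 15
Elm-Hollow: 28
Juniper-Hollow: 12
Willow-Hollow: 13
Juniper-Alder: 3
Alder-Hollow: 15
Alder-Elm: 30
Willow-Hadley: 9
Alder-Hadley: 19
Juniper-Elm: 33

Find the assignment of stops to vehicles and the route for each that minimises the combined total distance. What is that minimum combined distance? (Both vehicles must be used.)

Minimum combined distance: 79 km.

Check every non-empty split of the stops between the two vehicles; for each half take its own optimal tour:
  {Willow} + {Alder, Hadley, Elm, Hollow}: 46 + 73 = 119
  {Alder} + {Willow, Hadley, Elm, Hollow}: 6 + 73 = 79
  {Willow, Alder} + {Hadley, Elm, Hollow}: 51 + 73 = 124
  {Hadley} + {Willow, Alder, Elm, Hollow}: 32 + 73 = 105
  {Willow, Hadley} + {Alder, Elm, Hollow}: 48 + 73 = 121
  {Alder, Hadley} + {Willow, Elm, Hollow}: 38 + 73 = 111
  … (15 splits in total)
Best: vehicle 1 Juniper → Alder → Juniper = 6; vehicle 2 Juniper → Elm → Willow → Hadley → Hollow → Juniper = 73; combined 79.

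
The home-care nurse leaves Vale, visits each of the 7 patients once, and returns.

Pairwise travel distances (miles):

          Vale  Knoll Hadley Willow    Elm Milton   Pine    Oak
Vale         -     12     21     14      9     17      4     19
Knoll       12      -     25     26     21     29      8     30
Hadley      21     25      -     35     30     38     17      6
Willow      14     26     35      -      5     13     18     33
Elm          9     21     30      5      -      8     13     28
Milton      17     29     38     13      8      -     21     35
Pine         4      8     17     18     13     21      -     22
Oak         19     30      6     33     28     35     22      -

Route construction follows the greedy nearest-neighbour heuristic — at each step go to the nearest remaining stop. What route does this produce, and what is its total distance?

Total distance 113 miles via the nearest-neighbour route Vale → Pine → Knoll → Elm → Willow → Milton → Oak → Hadley → Vale.

From Vale: distances to unvisited — Pine=4, Elm=9, Knoll=12, Willow=14, Milton=17, Oak=19, Hadley=21. Nearest is Pine (4).
From Pine: distances to unvisited — Knoll=8, Elm=13, Hadley=17, Willow=18, Milton=21, Oak=22. Nearest is Knoll (8).
From Knoll: distances to unvisited — Elm=21, Hadley=25, Willow=26, Milton=29, Oak=30. Nearest is Elm (21).
From Elm: distances to unvisited — Willow=5, Milton=8, Oak=28, Hadley=30. Nearest is Willow (5).
From Willow: distances to unvisited — Milton=13, Oak=33, Hadley=35. Nearest is Milton (13).
From Milton: distances to unvisited — Oak=35, Hadley=38. Nearest is Oak (35).
From Oak: distances to unvisited — Hadley=6. Nearest is Hadley (6).
Return Hadley→Vale: 21.
Total = 4 + 8 + 21 + 5 + 13 + 35 + 6 + 21 = 113.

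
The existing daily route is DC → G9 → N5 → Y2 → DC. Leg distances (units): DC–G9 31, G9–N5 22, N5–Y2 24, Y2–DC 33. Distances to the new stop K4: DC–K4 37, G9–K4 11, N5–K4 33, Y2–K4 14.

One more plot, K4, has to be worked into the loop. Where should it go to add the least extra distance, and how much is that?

Insertion cost between consecutive stops i–j is d(i,K4) + d(K4,j) − d(i,j):
  between DC and G9: 37 + 11 − 31 = 17
  between G9 and N5: 11 + 33 − 22 = 22
  between N5 and Y2: 33 + 14 − 24 = 23
  between Y2 and DC: 14 + 37 − 33 = 18
Cheapest insertion is between DC and G9, adding 17.
New total = 110 + 17 = 127.

+17 — insert K4 between DC and G9.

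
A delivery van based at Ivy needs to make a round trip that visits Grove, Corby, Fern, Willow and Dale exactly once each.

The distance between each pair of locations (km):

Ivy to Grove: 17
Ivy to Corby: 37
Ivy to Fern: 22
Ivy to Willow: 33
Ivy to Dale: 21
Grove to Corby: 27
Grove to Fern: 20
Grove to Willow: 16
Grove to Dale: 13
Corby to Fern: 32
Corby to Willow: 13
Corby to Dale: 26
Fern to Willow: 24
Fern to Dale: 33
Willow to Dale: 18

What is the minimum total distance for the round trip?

Ivy → Grove → Corby → Fern → Willow → Dale → Ivy: 17+27+32+24+18+21 = 139
Ivy → Grove → Corby → Fern → Dale → Willow → Ivy: 17+27+32+33+18+33 = 160
Ivy → Grove → Corby → Willow → Fern → Dale → Ivy: 17+27+13+24+33+21 = 135
Ivy → Grove → Corby → Willow → Dale → Fern → Ivy: 17+27+13+18+33+22 = 130
Ivy → Grove → Corby → Dale → Fern → Willow → Ivy: 17+27+26+33+24+33 = 160
Ivy → Grove → Corby → Dale → Willow → Fern → Ivy: 17+27+26+18+24+22 = 134
Ivy → Grove → Fern → Corby → Willow → Dale → Ivy: 17+20+32+13+18+21 = 121
Ivy → Grove → Fern → Corby → Dale → Willow → Ivy: 17+20+32+26+18+33 = 146
Ivy → Grove → Fern → Willow → Corby → Dale → Ivy: 17+20+24+13+26+21 = 121
Ivy → Grove → Fern → Willow → Dale → Corby → Ivy: 17+20+24+18+26+37 = 142
Ivy → Grove → Fern → Dale → Corby → Willow → Ivy: 17+20+33+26+13+33 = 142
Ivy → Grove → Fern → Dale → Willow → Corby → Ivy: 17+20+33+18+13+37 = 138
Ivy → Grove → Willow → Corby → Fern → Dale → Ivy: 17+16+13+32+33+21 = 132
Ivy → Grove → Willow → Corby → Dale → Fern → Ivy: 17+16+13+26+33+22 = 127
… (46 more)
Ivy → Grove → Dale → Corby → Willow → Fern → Ivy: 17+13+26+13+24+22 = 115  ← best
The minimum is 115.
One optimal route: Ivy → Grove → Dale → Corby → Willow → Fern → Ivy (or its reverse).

Minimum total distance: 115 km.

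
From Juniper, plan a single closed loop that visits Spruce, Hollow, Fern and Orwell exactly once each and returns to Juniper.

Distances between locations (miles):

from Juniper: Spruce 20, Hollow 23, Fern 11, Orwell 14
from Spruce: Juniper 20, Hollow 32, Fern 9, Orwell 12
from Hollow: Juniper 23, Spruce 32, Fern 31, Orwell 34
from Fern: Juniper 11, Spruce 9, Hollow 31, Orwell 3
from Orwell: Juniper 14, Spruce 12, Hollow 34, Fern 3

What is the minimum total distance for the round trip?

Shortest round trip = 81 miles.

There are 12 distinct closed tours to check (reversals are equivalent).
Juniper → Spruce → Hollow → Fern → Orwell → Juniper: 20+32+31+3+14 = 100
Juniper → Spruce → Hollow → Orwell → Fern → Juniper: 20+32+34+3+11 = 100
Juniper → Spruce → Fern → Hollow → Orwell → Juniper: 20+9+31+34+14 = 108
Juniper → Spruce → Fern → Orwell → Hollow → Juniper: 20+9+3+34+23 = 89
Juniper → Spruce → Orwell → Hollow → Fern → Juniper: 20+12+34+31+11 = 108
Juniper → Spruce → Orwell → Fern → Hollow → Juniper: 20+12+3+31+23 = 89
Juniper → Hollow → Spruce → Fern → Orwell → Juniper: 23+32+9+3+14 = 81
Juniper → Hollow → Spruce → Orwell → Fern → Juniper: 23+32+12+3+11 = 81
Juniper → Hollow → Fern → Spruce → Orwell → Juniper: 23+31+9+12+14 = 89
Juniper → Hollow → Orwell → Spruce → Fern → Juniper: 23+34+12+9+11 = 89
Juniper → Fern → Spruce → Hollow → Orwell → Juniper: 11+9+32+34+14 = 100
Juniper → Fern → Hollow → Spruce → Orwell → Juniper: 11+31+32+12+14 = 100
The minimum is 81.
One optimal route: Juniper → Hollow → Spruce → Fern → Orwell → Juniper (or its reverse).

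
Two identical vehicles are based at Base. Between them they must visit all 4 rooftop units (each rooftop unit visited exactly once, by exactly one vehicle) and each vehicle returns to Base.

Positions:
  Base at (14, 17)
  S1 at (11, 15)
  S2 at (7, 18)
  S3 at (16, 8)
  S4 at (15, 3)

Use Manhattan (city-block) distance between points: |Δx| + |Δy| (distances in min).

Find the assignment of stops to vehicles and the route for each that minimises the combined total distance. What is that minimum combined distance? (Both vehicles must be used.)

Check every non-empty split of the stops between the two vehicles; for each half take its own optimal tour:
  {S1} + {S2, S3, S4}: 10 + 48 = 58
  {S2} + {S1, S3, S4}: 16 + 38 = 54
  {S1, S2} + {S3, S4}: 20 + 32 = 52
  {S3} + {S1, S2, S4}: 22 + 46 = 68
  {S1, S3} + {S2, S4}: 28 + 46 = 74
  {S2, S3} + {S1, S4}: 38 + 36 = 74
  … (7 splits in total)
Best: vehicle 1 Base → S1 → S2 → Base = 20; vehicle 2 Base → S3 → S4 → Base = 32; combined 52.

Minimum combined distance: 52 min.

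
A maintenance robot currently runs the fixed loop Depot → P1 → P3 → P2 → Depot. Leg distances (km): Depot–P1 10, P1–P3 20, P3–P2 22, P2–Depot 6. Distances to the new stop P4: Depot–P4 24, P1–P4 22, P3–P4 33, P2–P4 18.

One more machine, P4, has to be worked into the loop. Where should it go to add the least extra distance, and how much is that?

Insertion cost between consecutive stops i–j is d(i,P4) + d(P4,j) − d(i,j):
  between Depot and P1: 24 + 22 − 10 = 36
  between P1 and P3: 22 + 33 − 20 = 35
  between P3 and P2: 33 + 18 − 22 = 29
  between P2 and Depot: 18 + 24 − 6 = 36
Cheapest insertion is between P3 and P2, adding 29.
New total = 58 + 29 = 87.

Minimum extra distance: 29 km, inserting P4 between P3 and P2.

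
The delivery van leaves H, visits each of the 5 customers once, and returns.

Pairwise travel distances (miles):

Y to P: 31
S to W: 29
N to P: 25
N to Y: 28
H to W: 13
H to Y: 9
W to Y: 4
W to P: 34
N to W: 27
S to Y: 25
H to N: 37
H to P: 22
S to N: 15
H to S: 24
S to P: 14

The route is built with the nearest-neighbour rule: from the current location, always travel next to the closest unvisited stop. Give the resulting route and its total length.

Total distance 91 miles via the nearest-neighbour route H → Y → W → N → S → P → H.

From H: distances to unvisited — Y=9, W=13, P=22, S=24, N=37. Nearest is Y (9).
From Y: distances to unvisited — W=4, S=25, N=28, P=31. Nearest is W (4).
From W: distances to unvisited — N=27, S=29, P=34. Nearest is N (27).
From N: distances to unvisited — S=15, P=25. Nearest is S (15).
From S: distances to unvisited — P=14. Nearest is P (14).
Return P→H: 22.
Total = 9 + 4 + 27 + 15 + 14 + 22 = 91.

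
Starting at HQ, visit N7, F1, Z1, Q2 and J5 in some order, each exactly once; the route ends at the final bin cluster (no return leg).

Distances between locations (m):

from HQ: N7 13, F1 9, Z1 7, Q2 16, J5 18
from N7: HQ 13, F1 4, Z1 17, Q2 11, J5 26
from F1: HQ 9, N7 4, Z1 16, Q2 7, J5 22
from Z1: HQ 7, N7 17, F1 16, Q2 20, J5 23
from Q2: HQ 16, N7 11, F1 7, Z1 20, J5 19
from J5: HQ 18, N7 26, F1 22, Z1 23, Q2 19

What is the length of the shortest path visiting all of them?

There are 5! = 120 possible orderings.
HQ→N7→F1→Z1→Q2→J5: 13+4+16+20+19 = 72
HQ→N7→F1→Z1→J5→Q2: 13+4+16+23+19 = 75
HQ→N7→F1→Q2→Z1→J5: 13+4+7+20+23 = 67
HQ→N7→F1→Q2→J5→Z1: 13+4+7+19+23 = 66
HQ→N7→F1→J5→Z1→Q2: 13+4+22+23+20 = 82
HQ→N7→F1→J5→Q2→Z1: 13+4+22+19+20 = 78
HQ→N7→Z1→F1→Q2→J5: 13+17+16+7+19 = 72
HQ→N7→Z1→F1→J5→Q2: 13+17+16+22+19 = 87
HQ→N7→Z1→Q2→F1→J5: 13+17+20+7+22 = 79
HQ→N7→Z1→Q2→J5→F1: 13+17+20+19+22 = 91
HQ→N7→Z1→J5→F1→Q2: 13+17+23+22+7 = 82
HQ→N7→Z1→J5→Q2→F1: 13+17+23+19+7 = 79
HQ→N7→Q2→F1→Z1→J5: 13+11+7+16+23 = 70
HQ→N7→Q2→F1→J5→Z1: 13+11+7+22+23 = 76
… (106 more)
HQ→Z1→N7→F1→Q2→J5: 7+17+4+7+19 = 54  ← best
The minimum is 54.
One shortest path: HQ → Z1 → N7 → F1 → Q2 → J5.

Shortest open route: 54 m.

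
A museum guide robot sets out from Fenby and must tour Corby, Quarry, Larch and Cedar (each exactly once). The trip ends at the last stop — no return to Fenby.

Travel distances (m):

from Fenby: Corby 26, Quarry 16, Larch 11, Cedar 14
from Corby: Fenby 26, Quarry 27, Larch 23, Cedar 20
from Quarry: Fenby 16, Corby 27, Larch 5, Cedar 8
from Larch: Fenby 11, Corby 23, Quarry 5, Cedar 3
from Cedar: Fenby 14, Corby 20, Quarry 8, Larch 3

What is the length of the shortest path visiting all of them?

There are 4! = 24 possible orderings.
Fenby → Corby → Quarry → Larch → Cedar: 26+27+5+3 = 61
Fenby → Corby → Quarry → Cedar → Larch: 26+27+8+3 = 64
Fenby → Corby → Larch → Quarry → Cedar: 26+23+5+8 = 62
Fenby → Corby → Larch → Cedar → Quarry: 26+23+3+8 = 60
Fenby → Corby → Cedar → Quarry → Larch: 26+20+8+5 = 59
Fenby → Corby → Cedar → Larch → Quarry: 26+20+3+5 = 54
Fenby → Quarry → Corby → Larch → Cedar: 16+27+23+3 = 69
Fenby → Quarry → Corby → Cedar → Larch: 16+27+20+3 = 66
Fenby → Quarry → Larch → Corby → Cedar: 16+5+23+20 = 64
Fenby → Quarry → Larch → Cedar → Corby: 16+5+3+20 = 44
Fenby → Quarry → Cedar → Corby → Larch: 16+8+20+23 = 67
Fenby → Quarry → Cedar → Larch → Corby: 16+8+3+23 = 50
Fenby → Larch → Corby → Quarry → Cedar: 11+23+27+8 = 69
Fenby → Larch → Corby → Cedar → Quarry: 11+23+20+8 = 62
… (10 more)
The minimum is 44.
One shortest path: Fenby → Quarry → Larch → Cedar → Corby.

44 m — the minimum one-way total.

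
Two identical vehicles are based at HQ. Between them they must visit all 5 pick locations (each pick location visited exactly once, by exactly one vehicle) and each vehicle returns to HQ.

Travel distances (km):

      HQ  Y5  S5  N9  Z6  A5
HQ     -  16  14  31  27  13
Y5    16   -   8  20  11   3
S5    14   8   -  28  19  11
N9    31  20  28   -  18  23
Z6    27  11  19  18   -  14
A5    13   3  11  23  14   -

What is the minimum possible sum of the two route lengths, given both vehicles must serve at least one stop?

104 km — the smallest possible combined total.

There are 2^4 − 1 = 15 ways to divide the 5 stops into two non-empty groups. For each, the best each vehicle can do is its own shortest tour through its group:
  {Y5} + {S5, N9, Z6, A5}: 32 + 87 = 119
  {S5} + {Y5, N9, Z6, A5}: 28 + 76 = 104
  {Y5, S5} + {N9, Z6, A5}: 38 + 76 = 114
  {N9} + {Y5, S5, Z6, A5}: 62 + 60 = 122
  {Y5, N9} + {S5, Z6, A5}: 67 + 60 = 127
  {S5, N9} + {Y5, Z6, A5}: 73 + 54 = 127
  … (15 splits in total)
Best: vehicle 1 HQ → S5 → HQ = 28; vehicle 2 HQ → N9 → Z6 → Y5 → A5 → HQ = 76; combined 104.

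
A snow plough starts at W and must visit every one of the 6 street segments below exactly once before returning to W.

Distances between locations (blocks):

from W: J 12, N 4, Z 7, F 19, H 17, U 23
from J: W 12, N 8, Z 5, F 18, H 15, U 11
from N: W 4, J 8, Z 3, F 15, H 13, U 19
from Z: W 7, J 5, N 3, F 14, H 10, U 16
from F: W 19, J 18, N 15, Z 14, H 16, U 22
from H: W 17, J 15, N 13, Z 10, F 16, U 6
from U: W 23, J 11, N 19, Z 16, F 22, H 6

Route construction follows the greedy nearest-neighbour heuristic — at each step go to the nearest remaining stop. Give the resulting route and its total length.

Nearest-neighbour total = 64 blocks; route W → N → Z → J → U → H → F → W.

At W the remaining stops are N 4, Z 7, J 12, H 17, F 19, U 23; go to N.
At N the remaining stops are Z 3, J 8, H 13, F 15, U 19; go to Z.
At Z the remaining stops are J 5, H 10, F 14, U 16; go to J.
At J the remaining stops are U 11, H 15, F 18; go to U.
At U the remaining stops are H 6, F 22; go to H.
At H the remaining stops are F 16; go to F.
Return F→W: 19.
Total = 4 + 3 + 5 + 11 + 6 + 16 + 19 = 64.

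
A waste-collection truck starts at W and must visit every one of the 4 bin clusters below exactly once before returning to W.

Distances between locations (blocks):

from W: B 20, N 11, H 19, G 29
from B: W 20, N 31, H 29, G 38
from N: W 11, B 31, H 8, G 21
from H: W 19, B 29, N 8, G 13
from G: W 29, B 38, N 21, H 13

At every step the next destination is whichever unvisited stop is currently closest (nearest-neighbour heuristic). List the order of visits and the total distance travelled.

Total distance 90 blocks via the nearest-neighbour route W → N → H → G → B → W.

At W the remaining stops are N 11, H 19, B 20, G 29; go to N.
At N the remaining stops are H 8, G 21, B 31; go to H.
At H the remaining stops are G 13, B 29; go to G.
At G the remaining stops are B 38; go to B.
Return B→W: 20.
Total = 11 + 8 + 13 + 38 + 20 = 90.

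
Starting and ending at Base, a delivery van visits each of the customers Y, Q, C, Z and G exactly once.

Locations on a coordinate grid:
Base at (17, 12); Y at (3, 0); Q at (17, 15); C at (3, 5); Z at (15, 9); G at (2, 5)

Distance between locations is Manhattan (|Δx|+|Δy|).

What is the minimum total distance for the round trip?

60 — the shortest possible round trip.

There are 60 distinct closed tours to check (reversals are equivalent).
Base → Y → Q → C → Z → G → Base: 26+29+24+16+17+22 = 134
Base → Y → Q → C → G → Z → Base: 26+29+24+1+17+5 = 102
Base → Y → Q → Z → C → G → Base: 26+29+8+16+1+22 = 102
Base → Y → Q → Z → G → C → Base: 26+29+8+17+1+21 = 102
Base → Y → Q → G → C → Z → Base: 26+29+25+1+16+5 = 102
Base → Y → Q → G → Z → C → Base: 26+29+25+17+16+21 = 134
Base → Y → C → Q → Z → G → Base: 26+5+24+8+17+22 = 102
Base → Y → C → Q → G → Z → Base: 26+5+24+25+17+5 = 102
Base → Y → C → Z → Q → G → Base: 26+5+16+8+25+22 = 102
Base → Y → C → Z → G → Q → Base: 26+5+16+17+25+3 = 92
Base → Y → C → G → Q → Z → Base: 26+5+1+25+8+5 = 70
Base → Y → C → G → Z → Q → Base: 26+5+1+17+8+3 = 60
Base → Y → Z → Q → C → G → Base: 26+21+8+24+1+22 = 102
Base → Y → Z → Q → G → C → Base: 26+21+8+25+1+21 = 102
… (46 more)
The minimum is 60.
One optimal route: Base → Y → C → G → Z → Q → Base (or its reverse).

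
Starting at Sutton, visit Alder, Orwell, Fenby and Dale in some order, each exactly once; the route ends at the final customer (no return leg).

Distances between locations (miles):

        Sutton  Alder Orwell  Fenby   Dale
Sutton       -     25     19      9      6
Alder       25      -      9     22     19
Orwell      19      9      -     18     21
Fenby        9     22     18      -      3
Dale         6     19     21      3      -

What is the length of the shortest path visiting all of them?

There are 4! = 24 possible orderings.
Sutton → Alder → Orwell → Fenby → Dale: 25+9+18+3 = 55
Sutton → Alder → Orwell → Dale → Fenby: 25+9+21+3 = 58
Sutton → Alder → Fenby → Orwell → Dale: 25+22+18+21 = 86
Sutton → Alder → Fenby → Dale → Orwell: 25+22+3+21 = 71
Sutton → Alder → Dale → Orwell → Fenby: 25+19+21+18 = 83
Sutton → Alder → Dale → Fenby → Orwell: 25+19+3+18 = 65
Sutton → Orwell → Alder → Fenby → Dale: 19+9+22+3 = 53
Sutton → Orwell → Alder → Dale → Fenby: 19+9+19+3 = 50
Sutton → Orwell → Fenby → Alder → Dale: 19+18+22+19 = 78
Sutton → Orwell → Fenby → Dale → Alder: 19+18+3+19 = 59
Sutton → Orwell → Dale → Alder → Fenby: 19+21+19+22 = 81
Sutton → Orwell → Dale → Fenby → Alder: 19+21+3+22 = 65
Sutton → Fenby → Alder → Orwell → Dale: 9+22+9+21 = 61
Sutton → Fenby → Alder → Dale → Orwell: 9+22+19+21 = 71
… (10 more)
Sutton → Dale → Fenby → Orwell → Alder: 6+3+18+9 = 36  ← best
The minimum is 36.
One shortest path: Sutton → Dale → Fenby → Orwell → Alder.

36 miles — the minimum one-way total.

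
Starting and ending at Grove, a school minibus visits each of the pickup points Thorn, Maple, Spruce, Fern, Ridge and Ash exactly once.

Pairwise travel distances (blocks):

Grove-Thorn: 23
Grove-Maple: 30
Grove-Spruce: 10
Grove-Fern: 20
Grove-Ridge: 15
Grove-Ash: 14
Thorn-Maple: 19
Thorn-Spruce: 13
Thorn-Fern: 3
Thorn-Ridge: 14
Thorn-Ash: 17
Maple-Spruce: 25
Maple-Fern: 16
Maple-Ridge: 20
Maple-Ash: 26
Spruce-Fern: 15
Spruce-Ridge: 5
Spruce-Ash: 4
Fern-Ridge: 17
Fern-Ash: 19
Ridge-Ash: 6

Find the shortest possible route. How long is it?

82 blocks — the shortest possible round trip.

Grove-Thorn-Maple-Spruce-Fern-Ridge-Ash-Grove: 23+19+25+15+17+6+14 = 119
Grove-Thorn-Maple-Spruce-Fern-Ash-Ridge-Grove: 23+19+25+15+19+6+15 = 122
Grove-Thorn-Maple-Spruce-Ridge-Fern-Ash-Grove: 23+19+25+5+17+19+14 = 122
Grove-Thorn-Maple-Spruce-Ridge-Ash-Fern-Grove: 23+19+25+5+6+19+20 = 117
Grove-Thorn-Maple-Spruce-Ash-Fern-Ridge-Grove: 23+19+25+4+19+17+15 = 122
Grove-Thorn-Maple-Spruce-Ash-Ridge-Fern-Grove: 23+19+25+4+6+17+20 = 114
Grove-Thorn-Maple-Fern-Spruce-Ridge-Ash-Grove: 23+19+16+15+5+6+14 = 98
Grove-Thorn-Maple-Fern-Spruce-Ash-Ridge-Grove: 23+19+16+15+4+6+15 = 98
… (352 more)
Grove-Thorn-Fern-Maple-Ridge-Ash-Spruce-Grove: 23+3+16+20+6+4+10 = 82  ← best
The minimum is 82.
One optimal route: Grove → Thorn → Fern → Maple → Ridge → Ash → Spruce → Grove (or its reverse).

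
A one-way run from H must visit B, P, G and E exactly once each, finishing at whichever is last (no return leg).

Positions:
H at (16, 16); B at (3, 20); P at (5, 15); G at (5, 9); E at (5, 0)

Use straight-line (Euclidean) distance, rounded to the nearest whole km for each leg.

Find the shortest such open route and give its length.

There are 4! = 24 possible orderings.
H→B→P→G→E: 14+5+6+9 = 34
H→B→P→E→G: 14+5+15+9 = 43
H→B→G→P→E: 14+11+6+15 = 46
H→B→G→E→P: 14+11+9+15 = 49
H→B→E→P→G: 14+20+15+6 = 55
H→B→E→G→P: 14+20+9+6 = 49
H→P→B→G→E: 11+5+11+9 = 36
H→P→B→E→G: 11+5+20+9 = 45
H→P→G→B→E: 11+6+11+20 = 48
H→P→G→E→B: 11+6+9+20 = 46
H→P→E→B→G: 11+15+20+11 = 57
H→P→E→G→B: 11+15+9+11 = 46
H→G→B→P→E: 13+11+5+15 = 44
H→G→B→E→P: 13+11+20+15 = 59
… (10 more)
The minimum is 34.
One shortest path: H → B → P → G → E.

34 km — the minimum one-way total.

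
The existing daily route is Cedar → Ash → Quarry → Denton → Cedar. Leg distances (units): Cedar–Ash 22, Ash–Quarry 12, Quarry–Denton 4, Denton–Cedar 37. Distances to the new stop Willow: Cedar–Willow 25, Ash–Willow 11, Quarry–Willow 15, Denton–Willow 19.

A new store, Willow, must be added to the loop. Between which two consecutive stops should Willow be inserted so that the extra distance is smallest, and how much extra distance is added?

Minimum extra distance: 7, inserting Willow between Denton and Cedar.

Insertion cost between consecutive stops i–j is d(i,Willow) + d(Willow,j) − d(i,j):
  between Cedar and Ash: 25 + 11 − 22 = 14
  between Ash and Quarry: 11 + 15 − 12 = 14
  between Quarry and Denton: 15 + 19 − 4 = 30
  between Denton and Cedar: 19 + 25 − 37 = 7
Cheapest insertion is between Denton and Cedar, adding 7.
New total = 75 + 7 = 82.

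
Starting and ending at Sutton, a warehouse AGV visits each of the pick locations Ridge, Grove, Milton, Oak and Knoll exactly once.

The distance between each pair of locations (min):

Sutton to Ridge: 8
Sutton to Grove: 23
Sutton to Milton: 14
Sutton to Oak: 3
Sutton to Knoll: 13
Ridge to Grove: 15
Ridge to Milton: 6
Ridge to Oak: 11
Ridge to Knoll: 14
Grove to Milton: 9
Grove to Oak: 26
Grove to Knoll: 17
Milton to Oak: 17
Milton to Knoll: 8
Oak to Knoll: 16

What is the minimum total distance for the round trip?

Minimum total distance: 59 min.

Sutton→Ridge→Grove→Milton→Oak→Knoll→Sutton: 8+15+9+17+16+13 = 78
Sutton→Ridge→Grove→Milton→Knoll→Oak→Sutton: 8+15+9+8+16+3 = 59
Sutton→Ridge→Grove→Oak→Milton→Knoll→Sutton: 8+15+26+17+8+13 = 87
Sutton→Ridge→Grove→Oak→Knoll→Milton→Sutton: 8+15+26+16+8+14 = 87
Sutton→Ridge→Grove→Knoll→Milton→Oak→Sutton: 8+15+17+8+17+3 = 68
Sutton→Ridge→Grove→Knoll→Oak→Milton→Sutton: 8+15+17+16+17+14 = 87
Sutton→Ridge→Milton→Grove→Oak→Knoll→Sutton: 8+6+9+26+16+13 = 78
Sutton→Ridge→Milton→Grove→Knoll→Oak→Sutton: 8+6+9+17+16+3 = 59
Sutton→Ridge→Milton→Oak→Grove→Knoll→Sutton: 8+6+17+26+17+13 = 87
Sutton→Ridge→Milton→Oak→Knoll→Grove→Sutton: 8+6+17+16+17+23 = 87
Sutton→Ridge→Milton→Knoll→Grove→Oak→Sutton: 8+6+8+17+26+3 = 68
Sutton→Ridge→Milton→Knoll→Oak→Grove→Sutton: 8+6+8+16+26+23 = 87
Sutton→Ridge→Oak→Grove→Milton→Knoll→Sutton: 8+11+26+9+8+13 = 75
Sutton→Ridge→Oak→Grove→Knoll→Milton→Sutton: 8+11+26+17+8+14 = 84
… (46 more)
The minimum is 59.
One optimal route: Sutton → Ridge → Grove → Milton → Knoll → Oak → Sutton (or its reverse).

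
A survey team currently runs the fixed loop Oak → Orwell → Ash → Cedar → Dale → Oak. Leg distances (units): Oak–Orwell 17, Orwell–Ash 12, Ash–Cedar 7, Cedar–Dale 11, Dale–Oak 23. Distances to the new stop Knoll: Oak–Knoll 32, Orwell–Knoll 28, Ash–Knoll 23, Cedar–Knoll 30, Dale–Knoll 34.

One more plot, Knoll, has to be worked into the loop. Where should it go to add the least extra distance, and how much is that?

Minimum extra distance: 39, inserting Knoll between Orwell and Ash.

Insertion cost between consecutive stops i–j is d(i,Knoll) + d(Knoll,j) − d(i,j):
  between Oak and Orwell: 32 + 28 − 17 = 43
  between Orwell and Ash: 28 + 23 − 12 = 39
  between Ash and Cedar: 23 + 30 − 7 = 46
  between Cedar and Dale: 30 + 34 − 11 = 53
  between Dale and Oak: 34 + 32 − 23 = 43
Cheapest insertion is between Orwell and Ash, adding 39.
New total = 70 + 39 = 109.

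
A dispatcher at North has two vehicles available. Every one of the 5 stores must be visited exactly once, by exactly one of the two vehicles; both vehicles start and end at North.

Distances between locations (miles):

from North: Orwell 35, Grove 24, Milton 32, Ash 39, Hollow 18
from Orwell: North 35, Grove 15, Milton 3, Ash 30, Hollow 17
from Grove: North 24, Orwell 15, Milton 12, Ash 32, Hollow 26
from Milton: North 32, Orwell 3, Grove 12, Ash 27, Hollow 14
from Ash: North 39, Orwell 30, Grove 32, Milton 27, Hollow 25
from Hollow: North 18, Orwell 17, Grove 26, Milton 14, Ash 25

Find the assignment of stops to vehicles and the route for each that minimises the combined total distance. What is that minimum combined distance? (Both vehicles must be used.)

There are 2^4 − 1 = 15 ways to divide the 5 stops into two non-empty groups. For each, the best each vehicle can do is its own shortest tour through its group:
  {Orwell} + {Grove, Milton, Ash, Hollow}: 70 + 106 = 176
  {Grove} + {Orwell, Milton, Ash, Hollow}: 48 + 104 = 152
  {Orwell, Grove} + {Milton, Ash, Hollow}: 74 + 98 = 172
  {Milton} + {Orwell, Grove, Ash, Hollow}: 64 + 112 = 176
  {Orwell, Milton} + {Grove, Ash, Hollow}: 70 + 99 = 169
  {Grove, Milton} + {Orwell, Ash, Hollow}: 68 + 104 = 172
  … (15 splits in total)
  {Orwell, Grove, Milton, Ash} + {Hollow}: 108 + 36 = 144  ← best
Best: vehicle 1 North → Grove → Orwell → Milton → Ash → North = 108; vehicle 2 North → Hollow → North = 36; combined 144.

Minimum combined distance: 144 miles.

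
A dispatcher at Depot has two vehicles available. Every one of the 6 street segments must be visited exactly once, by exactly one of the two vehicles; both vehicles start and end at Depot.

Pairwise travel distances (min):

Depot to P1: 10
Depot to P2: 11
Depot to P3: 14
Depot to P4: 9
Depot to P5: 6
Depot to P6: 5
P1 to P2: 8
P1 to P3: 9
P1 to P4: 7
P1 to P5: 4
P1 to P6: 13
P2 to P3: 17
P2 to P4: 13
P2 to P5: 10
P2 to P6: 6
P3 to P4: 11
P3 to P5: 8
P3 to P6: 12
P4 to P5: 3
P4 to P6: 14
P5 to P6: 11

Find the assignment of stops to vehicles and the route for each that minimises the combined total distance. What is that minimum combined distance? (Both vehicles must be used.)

There are 2^5 − 1 = 31 ways to divide the 6 stops into two non-empty groups. For each, the best each vehicle can do is its own shortest tour through its group:
  {P1} + {P2, P3, P4, P5, P6}: 20 + 48 = 68
  {P2} + {P1, P3, P4, P5, P6}: 22 + 42 = 64
  {P1, P2} + {P3, P4, P5, P6}: 29 + 37 = 66
  {P3} + {P1, P2, P4, P5, P6}: 28 + 35 = 63
  {P1, P3} + {P2, P4, P5, P6}: 33 + 33 = 66
  {P2, P3} + {P1, P4, P5, P6}: 42 + 34 = 76
  … (31 splits in total)
  {P1, P2, P3, P4, P5} + {P6}: 48 + 10 = 58  ← best
Best: vehicle 1 Depot → P2 → P1 → P3 → P4 → P5 → Depot = 48; vehicle 2 Depot → P6 → Depot = 10; combined 58.

58 min — the smallest possible combined total.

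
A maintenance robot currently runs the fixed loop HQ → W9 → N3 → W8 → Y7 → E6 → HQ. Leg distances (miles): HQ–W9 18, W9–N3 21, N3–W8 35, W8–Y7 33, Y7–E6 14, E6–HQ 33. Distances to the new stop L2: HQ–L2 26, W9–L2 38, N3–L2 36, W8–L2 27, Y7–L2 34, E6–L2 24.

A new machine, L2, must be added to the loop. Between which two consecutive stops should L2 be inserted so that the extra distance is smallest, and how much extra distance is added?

Insertion cost between consecutive stops i–j is d(i,L2) + d(L2,j) − d(i,j):
  between HQ and W9: 26 + 38 − 18 = 46
  between W9 and N3: 38 + 36 − 21 = 53
  between N3 and W8: 36 + 27 − 35 = 28
  between W8 and Y7: 27 + 34 − 33 = 28
  between Y7 and E6: 34 + 24 − 14 = 44
  between E6 and HQ: 24 + 26 − 33 = 17
Cheapest insertion is between E6 and HQ, adding 17.
New total = 154 + 17 = 171.

+17 miles — insert L2 between E6 and HQ.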